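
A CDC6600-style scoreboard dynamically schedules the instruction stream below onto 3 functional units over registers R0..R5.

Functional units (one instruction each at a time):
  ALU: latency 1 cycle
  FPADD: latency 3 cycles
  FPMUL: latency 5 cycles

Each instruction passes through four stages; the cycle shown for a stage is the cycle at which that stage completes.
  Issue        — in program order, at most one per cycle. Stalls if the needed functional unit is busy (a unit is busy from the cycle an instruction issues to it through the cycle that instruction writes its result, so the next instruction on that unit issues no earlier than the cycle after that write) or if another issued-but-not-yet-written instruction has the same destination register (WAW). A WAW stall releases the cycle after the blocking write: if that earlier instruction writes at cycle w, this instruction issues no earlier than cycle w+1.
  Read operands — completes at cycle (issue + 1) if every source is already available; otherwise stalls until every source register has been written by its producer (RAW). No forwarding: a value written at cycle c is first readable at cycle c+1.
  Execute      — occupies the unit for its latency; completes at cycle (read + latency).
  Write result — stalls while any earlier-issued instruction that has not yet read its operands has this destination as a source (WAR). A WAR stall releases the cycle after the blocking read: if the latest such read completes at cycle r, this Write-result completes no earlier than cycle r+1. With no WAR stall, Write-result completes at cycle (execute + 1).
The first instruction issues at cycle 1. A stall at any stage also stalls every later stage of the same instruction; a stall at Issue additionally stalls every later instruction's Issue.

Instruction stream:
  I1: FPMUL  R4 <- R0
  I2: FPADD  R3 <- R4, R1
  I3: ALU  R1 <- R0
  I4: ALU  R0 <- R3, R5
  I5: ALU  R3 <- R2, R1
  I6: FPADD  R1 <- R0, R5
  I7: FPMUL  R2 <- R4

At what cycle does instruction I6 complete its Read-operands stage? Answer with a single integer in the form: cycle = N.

I1  is:1  ro:2  ex:7  wr:8
I2  is:2  ro:9  ex:12  wr:13  — RAW R4: wait I1 write@8
I3  is:3  ro:4  ex:5  wr:10  — WAR R1: wait I2 read@9
I4  is:11  ro:14  ex:15  wr:16  — struct: ALU busy until I3 writes@10, RAW R3: wait I2 write@13
I5  is:17  ro:18  ex:19  wr:20  — struct: ALU busy until I4 writes@16
I6  is:18  ro:19  ex:22  wr:23
I7  is:19  ro:20  ex:25  wr:26

cycle = 19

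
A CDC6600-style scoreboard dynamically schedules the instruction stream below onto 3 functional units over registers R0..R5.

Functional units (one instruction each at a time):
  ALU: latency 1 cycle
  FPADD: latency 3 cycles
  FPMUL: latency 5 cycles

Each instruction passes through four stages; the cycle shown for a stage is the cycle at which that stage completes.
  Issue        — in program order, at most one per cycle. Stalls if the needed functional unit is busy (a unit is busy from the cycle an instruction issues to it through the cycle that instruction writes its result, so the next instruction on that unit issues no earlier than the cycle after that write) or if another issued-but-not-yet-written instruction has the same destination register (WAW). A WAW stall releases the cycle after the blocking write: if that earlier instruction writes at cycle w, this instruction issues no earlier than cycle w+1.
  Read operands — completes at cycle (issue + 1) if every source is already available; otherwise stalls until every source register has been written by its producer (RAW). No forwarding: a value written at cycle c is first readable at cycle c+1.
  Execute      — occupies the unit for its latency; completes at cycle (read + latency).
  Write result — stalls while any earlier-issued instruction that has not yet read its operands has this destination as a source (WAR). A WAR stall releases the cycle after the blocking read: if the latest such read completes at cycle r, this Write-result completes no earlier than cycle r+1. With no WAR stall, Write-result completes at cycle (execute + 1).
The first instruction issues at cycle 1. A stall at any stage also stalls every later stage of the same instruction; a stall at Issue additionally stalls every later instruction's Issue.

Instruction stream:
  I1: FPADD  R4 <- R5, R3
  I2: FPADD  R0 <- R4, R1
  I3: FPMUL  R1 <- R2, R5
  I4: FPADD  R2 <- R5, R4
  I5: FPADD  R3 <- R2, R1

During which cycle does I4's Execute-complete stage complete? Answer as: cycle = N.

cycle = 17

I1 -> (1, 2, 5, 6)
I2 -> (7, 8, 11, 12)  // struct: FPADD busy until I1 writes@6
I3 -> (8, 9, 14, 15)
I4 -> (13, 14, 17, 18)  // struct: FPADD busy until I2 writes@12
I5 -> (19, 20, 23, 24)  // struct: FPADD busy until I4 writes@18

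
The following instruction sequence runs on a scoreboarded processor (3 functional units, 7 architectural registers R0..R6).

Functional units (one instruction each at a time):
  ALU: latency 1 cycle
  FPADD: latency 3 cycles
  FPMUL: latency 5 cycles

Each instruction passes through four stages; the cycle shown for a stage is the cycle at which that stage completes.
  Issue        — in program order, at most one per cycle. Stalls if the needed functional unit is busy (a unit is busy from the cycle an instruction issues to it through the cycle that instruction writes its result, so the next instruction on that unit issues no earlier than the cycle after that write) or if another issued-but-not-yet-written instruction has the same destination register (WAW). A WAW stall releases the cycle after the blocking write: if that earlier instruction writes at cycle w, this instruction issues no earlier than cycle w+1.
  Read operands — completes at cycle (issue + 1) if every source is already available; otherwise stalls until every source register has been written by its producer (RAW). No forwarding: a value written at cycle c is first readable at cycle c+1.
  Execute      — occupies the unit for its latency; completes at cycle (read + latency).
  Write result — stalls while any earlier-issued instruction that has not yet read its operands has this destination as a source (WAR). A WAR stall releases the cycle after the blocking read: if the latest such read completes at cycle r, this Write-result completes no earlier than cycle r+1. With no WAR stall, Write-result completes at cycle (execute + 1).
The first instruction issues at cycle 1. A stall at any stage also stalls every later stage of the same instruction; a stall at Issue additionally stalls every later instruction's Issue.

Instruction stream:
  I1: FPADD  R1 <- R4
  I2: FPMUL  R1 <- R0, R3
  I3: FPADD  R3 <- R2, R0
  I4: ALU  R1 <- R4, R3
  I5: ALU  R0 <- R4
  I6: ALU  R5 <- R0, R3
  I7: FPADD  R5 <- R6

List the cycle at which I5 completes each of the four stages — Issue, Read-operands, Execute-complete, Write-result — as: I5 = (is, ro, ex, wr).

I5 = (19, 20, 21, 22)

t=1  I1→FPADD
t=2  I1 RO
t=5  I1 EX
t=6  I1 WR R1
t=7  I2→FPMUL
t=8  I2 RO · I3→FPADD
t=9  I3 RO
t=12  I3 EX
t=13  I2 EX · I3 WR R3
t=14  I2 WR R1
t=15  I4→ALU
t=16  I4 RO
t=17  I4 EX
t=18  I4 WR R1
t=19  I5→ALU
t=20  I5 RO
t=21  I5 EX
t=22  I5 WR R0
t=23  I6→ALU
t=24  I6 RO
t=25  I6 EX
t=26  I6 WR R5
t=27  I7→FPADD
t=28  I7 RO
t=31  I7 EX
t=32  I7 WR R5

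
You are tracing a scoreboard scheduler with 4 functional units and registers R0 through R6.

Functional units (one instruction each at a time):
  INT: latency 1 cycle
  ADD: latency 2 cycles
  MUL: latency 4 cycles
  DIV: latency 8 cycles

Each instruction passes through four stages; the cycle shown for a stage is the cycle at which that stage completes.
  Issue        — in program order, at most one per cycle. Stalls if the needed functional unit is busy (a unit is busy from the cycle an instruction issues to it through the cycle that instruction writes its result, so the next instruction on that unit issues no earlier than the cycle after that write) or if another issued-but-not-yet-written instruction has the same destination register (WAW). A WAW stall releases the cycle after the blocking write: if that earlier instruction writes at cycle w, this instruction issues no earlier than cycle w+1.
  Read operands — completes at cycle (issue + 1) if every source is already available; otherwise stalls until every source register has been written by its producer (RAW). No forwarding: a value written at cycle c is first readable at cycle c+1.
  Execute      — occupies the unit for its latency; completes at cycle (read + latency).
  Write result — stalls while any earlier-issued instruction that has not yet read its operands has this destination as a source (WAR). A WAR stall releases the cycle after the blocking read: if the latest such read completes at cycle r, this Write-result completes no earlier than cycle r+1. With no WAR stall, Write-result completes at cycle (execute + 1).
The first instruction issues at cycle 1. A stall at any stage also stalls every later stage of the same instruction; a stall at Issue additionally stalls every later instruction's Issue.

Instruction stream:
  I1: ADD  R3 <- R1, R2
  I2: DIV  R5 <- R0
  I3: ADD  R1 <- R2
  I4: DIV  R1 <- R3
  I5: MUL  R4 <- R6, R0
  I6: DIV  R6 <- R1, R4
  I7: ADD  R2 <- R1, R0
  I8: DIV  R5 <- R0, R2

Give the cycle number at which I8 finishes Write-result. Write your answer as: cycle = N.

cycle = 45

I1  is:1  ro:2  ex:4  wr:5
I2  is:2  ro:3  ex:11  wr:12
I3  is:6  ro:7  ex:9  wr:10  — struct: ADD busy until I1 writes@5
I4  is:13  ro:14  ex:22  wr:23  — struct: DIV busy until I2 writes@12
I5  is:14  ro:15  ex:19  wr:20
I6  is:24  ro:25  ex:33  wr:34  — struct: DIV busy until I4 writes@23
I7  is:25  ro:26  ex:28  wr:29
I8  is:35  ro:36  ex:44  wr:45  — struct: DIV busy until I6 writes@34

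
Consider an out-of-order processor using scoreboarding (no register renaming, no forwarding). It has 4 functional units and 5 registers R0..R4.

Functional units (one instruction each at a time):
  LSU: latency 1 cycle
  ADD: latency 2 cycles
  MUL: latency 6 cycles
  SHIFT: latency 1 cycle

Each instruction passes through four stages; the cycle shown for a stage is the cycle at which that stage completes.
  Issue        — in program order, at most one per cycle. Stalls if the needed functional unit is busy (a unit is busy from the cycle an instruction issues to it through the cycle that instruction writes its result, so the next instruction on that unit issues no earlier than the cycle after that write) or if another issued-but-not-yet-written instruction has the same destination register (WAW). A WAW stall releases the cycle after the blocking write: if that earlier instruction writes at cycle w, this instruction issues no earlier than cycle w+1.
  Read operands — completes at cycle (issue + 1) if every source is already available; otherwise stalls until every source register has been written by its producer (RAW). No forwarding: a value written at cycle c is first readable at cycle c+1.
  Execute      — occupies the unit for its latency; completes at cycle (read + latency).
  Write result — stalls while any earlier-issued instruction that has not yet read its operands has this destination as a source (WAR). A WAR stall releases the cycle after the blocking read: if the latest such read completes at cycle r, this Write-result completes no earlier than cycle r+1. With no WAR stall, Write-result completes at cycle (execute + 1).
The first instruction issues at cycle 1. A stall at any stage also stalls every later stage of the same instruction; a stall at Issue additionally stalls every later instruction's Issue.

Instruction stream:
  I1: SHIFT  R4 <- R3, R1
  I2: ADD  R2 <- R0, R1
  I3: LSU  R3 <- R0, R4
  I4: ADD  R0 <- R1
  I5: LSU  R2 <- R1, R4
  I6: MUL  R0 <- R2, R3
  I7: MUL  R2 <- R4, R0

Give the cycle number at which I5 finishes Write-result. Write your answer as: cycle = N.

I1: IS=1 RO=2 EX=3 WR=4
I2: IS=2 RO=3 EX=5 WR=6
I3: IS=3 RO=5 EX=6 WR=7  [RAW R4: wait I1 write@4]
I4: IS=7 RO=8 EX=10 WR=11  [struct: ADD busy until I2 writes@6]
I5: IS=8 RO=9 EX=10 WR=11
I6: IS=12 RO=13 EX=19 WR=20  [WAW R0: wait I4 write@11]
I7: IS=21 RO=22 EX=28 WR=29  [struct: MUL busy until I6 writes@20]

cycle = 11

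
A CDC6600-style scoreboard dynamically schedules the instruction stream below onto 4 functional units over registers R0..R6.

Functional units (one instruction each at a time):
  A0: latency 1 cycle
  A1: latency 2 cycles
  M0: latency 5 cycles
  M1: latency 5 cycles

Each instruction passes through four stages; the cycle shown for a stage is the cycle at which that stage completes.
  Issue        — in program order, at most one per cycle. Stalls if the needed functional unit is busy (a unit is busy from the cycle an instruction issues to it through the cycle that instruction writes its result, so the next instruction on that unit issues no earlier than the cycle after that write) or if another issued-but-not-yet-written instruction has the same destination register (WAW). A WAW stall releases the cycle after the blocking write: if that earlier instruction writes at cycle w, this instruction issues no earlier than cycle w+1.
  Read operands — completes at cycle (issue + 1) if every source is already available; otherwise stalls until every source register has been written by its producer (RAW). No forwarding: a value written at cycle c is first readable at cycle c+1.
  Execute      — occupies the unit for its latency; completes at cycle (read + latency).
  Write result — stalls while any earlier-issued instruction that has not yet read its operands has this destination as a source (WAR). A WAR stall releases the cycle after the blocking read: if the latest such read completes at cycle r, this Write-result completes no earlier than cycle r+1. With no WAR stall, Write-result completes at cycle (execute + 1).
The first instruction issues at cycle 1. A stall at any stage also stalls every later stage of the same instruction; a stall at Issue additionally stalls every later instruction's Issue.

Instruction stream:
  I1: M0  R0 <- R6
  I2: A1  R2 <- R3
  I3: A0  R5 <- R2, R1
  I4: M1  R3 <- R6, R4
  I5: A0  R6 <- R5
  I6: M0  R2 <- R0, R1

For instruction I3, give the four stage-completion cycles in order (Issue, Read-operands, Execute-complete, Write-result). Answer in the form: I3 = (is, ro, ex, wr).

I3 = (3, 7, 8, 9)

[I1] 1/2/7/8
[I2] 2/3/5/6
[I3] 3/7/8/9  (RAW R2: wait I2 write@6)
[I4] 4/5/10/11
[I5] 10/11/12/13  (struct: A0 busy until I3 writes@9)
[I6] 11/12/17/18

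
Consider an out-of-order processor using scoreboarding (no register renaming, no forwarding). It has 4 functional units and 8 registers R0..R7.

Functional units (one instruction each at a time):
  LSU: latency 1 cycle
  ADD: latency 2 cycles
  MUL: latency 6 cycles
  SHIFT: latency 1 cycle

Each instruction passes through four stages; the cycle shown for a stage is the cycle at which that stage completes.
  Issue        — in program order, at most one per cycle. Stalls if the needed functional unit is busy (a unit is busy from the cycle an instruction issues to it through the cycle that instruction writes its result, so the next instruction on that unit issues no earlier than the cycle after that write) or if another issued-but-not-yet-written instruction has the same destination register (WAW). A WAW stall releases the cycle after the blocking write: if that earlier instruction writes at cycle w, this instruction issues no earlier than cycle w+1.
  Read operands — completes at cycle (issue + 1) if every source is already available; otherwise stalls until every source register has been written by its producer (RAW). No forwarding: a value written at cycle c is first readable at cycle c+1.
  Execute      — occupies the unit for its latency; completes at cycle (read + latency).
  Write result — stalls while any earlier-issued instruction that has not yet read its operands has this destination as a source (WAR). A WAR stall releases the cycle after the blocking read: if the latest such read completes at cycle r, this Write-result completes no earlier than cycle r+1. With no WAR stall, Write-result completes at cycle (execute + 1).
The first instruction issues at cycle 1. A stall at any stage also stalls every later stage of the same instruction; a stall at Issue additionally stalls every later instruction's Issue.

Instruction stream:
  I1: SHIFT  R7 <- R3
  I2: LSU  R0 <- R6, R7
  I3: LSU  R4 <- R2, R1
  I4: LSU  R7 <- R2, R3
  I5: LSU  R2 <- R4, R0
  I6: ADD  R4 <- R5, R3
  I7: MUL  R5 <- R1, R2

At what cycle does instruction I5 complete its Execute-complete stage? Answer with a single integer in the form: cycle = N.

t=1  issue I1 (SHIFT)
t=2  I1 read-ops, issue I2 (LSU)
t=3  I1 finished on SHIFT
t=4  I1→R7
t=5  I2 read-ops
t=6  I2 finished on LSU
t=7  I2→R0
t=8  issue I3 (LSU)
t=9  I3 read-ops
t=10  I3 finished on LSU
t=11  I3→R4
t=12  issue I4 (LSU)
t=13  I4 read-ops
t=14  I4 finished on LSU
t=15  I4→R7
t=16  issue I5 (LSU)
t=17  I5 read-ops, issue I6 (ADD)
t=18  I5 finished on LSU, I6 read-ops, issue I7 (MUL)
t=19  I5→R2
t=20  I6 finished on ADD, I7 read-ops
t=21  I6→R4
t=26  I7 finished on MUL
t=27  I7→R5

cycle = 18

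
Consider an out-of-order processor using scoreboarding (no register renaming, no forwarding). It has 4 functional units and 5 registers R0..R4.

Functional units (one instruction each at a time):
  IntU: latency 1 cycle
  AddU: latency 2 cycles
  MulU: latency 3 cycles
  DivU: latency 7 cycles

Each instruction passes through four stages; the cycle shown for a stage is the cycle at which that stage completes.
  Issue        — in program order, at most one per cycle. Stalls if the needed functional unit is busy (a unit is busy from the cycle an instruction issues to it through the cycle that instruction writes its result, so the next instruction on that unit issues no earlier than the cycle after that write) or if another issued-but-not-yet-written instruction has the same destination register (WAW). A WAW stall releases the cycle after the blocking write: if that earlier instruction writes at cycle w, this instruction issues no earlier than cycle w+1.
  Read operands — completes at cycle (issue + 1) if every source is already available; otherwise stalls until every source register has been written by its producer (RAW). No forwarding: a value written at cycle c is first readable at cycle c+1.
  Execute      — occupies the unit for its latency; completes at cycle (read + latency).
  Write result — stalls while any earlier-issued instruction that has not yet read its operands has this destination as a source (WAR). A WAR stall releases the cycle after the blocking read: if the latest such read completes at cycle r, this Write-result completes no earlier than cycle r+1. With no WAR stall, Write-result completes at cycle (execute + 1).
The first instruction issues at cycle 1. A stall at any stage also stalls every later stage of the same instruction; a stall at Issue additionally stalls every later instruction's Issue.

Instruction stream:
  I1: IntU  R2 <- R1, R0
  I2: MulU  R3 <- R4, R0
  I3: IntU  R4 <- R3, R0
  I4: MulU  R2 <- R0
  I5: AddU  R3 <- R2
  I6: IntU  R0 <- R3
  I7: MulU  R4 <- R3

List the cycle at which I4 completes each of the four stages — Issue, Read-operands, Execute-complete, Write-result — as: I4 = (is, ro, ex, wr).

I4 = (8, 9, 12, 13)

[I1] 1/2/3/4
[I2] 2/3/6/7
[I3] 5/8/9/10  (struct: IntU busy until I1 writes@4; RAW R3: wait I2 write@7)
[I4] 8/9/12/13  (struct: MulU busy until I2 writes@7)
[I5] 9/14/16/17  (RAW R2: wait I4 write@13)
[I6] 11/18/19/20  (struct: IntU busy until I3 writes@10; RAW R3: wait I5 write@17)
[I7] 14/18/21/22  (struct: MulU busy until I4 writes@13; RAW R3: wait I5 write@17)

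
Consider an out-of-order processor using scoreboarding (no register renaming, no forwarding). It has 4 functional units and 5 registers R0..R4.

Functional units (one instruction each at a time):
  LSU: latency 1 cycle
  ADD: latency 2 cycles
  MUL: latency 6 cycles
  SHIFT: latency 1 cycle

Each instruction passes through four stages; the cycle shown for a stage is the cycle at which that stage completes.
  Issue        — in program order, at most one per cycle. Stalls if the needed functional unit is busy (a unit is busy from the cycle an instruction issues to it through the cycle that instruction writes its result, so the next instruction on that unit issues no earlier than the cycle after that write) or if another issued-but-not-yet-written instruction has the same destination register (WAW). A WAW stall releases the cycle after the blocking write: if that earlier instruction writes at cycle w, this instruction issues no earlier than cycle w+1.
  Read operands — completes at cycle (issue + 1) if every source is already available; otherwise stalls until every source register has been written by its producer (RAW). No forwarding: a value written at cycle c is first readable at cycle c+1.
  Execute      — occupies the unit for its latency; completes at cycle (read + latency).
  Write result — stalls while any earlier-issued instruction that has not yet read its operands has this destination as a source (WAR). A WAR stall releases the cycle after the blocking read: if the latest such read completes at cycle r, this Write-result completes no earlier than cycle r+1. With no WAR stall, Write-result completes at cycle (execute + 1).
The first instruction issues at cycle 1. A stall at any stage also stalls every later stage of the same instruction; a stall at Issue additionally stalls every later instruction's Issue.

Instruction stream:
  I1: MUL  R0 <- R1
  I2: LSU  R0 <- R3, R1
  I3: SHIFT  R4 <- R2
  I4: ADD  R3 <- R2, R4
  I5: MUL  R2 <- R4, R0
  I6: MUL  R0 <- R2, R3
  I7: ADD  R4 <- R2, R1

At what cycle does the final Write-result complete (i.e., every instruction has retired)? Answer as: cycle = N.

[I1] 1/2/8/9
[I2] 10/11/12/13  (WAW R0: wait I1 write@9)
[I3] 11/12/13/14
[I4] 12/15/17/18  (RAW R4: wait I3 write@14)
[I5] 13/15/21/22  (RAW R4: wait I3 write@14)
[I6] 23/24/30/31  (struct: MUL busy until I5 writes@22)
[I7] 24/25/27/28

cycle = 31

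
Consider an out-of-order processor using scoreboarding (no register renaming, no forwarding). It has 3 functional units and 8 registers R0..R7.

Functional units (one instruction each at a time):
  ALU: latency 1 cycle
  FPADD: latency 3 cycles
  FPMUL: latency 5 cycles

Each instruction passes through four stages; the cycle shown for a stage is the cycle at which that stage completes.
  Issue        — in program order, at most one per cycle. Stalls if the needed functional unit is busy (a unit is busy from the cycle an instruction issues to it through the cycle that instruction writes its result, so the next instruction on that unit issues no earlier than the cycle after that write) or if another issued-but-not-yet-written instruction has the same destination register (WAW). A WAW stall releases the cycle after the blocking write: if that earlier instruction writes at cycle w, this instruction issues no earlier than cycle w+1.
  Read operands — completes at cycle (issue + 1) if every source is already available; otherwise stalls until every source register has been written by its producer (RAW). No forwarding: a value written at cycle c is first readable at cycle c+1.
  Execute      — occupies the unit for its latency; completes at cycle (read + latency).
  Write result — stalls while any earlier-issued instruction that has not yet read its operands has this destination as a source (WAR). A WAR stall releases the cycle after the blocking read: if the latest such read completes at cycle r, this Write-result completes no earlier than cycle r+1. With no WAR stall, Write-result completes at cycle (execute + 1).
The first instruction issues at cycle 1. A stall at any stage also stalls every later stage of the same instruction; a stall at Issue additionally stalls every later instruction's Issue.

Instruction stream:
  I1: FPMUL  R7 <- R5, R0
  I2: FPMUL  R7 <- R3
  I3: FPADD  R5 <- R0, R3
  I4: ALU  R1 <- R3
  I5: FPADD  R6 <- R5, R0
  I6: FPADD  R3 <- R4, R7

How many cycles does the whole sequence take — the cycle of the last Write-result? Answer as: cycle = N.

cycle 1: issue I1 (FPMUL)
cycle 2: I1 read-ops
cycle 7: I1 finished on FPMUL
cycle 8: I1→R7
cycle 9: issue I2 (FPMUL)
cycle 10: I2 read-ops; issue I3 (FPADD)
cycle 11: I3 read-ops; issue I4 (ALU)
cycle 12: I4 read-ops
cycle 13: I4 finished on ALU
cycle 14: I3 finished on FPADD; I4→R1
cycle 15: I2 finished on FPMUL; I3→R5
cycle 16: I2→R7; issue I5 (FPADD)
cycle 17: I5 read-ops
cycle 20: I5 finished on FPADD
cycle 21: I5→R6
cycle 22: issue I6 (FPADD)
cycle 23: I6 read-ops
cycle 26: I6 finished on FPADD
cycle 27: I6→R3

cycle = 27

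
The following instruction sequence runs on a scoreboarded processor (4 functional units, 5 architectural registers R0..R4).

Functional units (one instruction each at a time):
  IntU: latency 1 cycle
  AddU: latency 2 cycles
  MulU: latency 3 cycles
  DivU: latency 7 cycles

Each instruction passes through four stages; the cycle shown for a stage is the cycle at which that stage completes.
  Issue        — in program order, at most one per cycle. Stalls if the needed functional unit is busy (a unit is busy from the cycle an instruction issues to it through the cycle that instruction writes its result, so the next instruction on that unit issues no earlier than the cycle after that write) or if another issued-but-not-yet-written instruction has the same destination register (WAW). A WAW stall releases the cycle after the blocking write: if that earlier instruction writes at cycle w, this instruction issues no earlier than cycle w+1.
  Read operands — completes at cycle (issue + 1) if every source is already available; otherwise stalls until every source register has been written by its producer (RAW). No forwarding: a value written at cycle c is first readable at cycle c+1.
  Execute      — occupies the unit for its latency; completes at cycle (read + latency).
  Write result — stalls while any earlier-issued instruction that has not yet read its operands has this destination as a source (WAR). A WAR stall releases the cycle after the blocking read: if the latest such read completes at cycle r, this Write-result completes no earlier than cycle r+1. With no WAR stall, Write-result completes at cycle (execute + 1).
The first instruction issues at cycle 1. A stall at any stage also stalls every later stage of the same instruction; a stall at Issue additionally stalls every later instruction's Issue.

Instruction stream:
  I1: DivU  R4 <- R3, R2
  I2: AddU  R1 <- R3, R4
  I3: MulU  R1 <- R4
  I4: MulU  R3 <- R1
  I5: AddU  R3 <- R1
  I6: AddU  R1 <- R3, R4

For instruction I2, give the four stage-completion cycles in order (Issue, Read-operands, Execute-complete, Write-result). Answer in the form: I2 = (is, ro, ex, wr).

cycle 1: I1→DivU
cycle 2: I1 RO · I2→AddU
cycle 9: I1 EX
cycle 10: I1 WR R4
cycle 11: I2 RO
cycle 13: I2 EX
cycle 14: I2 WR R1
cycle 15: I3→MulU
cycle 16: I3 RO
cycle 19: I3 EX
cycle 20: I3 WR R1
cycle 21: I4→MulU
cycle 22: I4 RO
cycle 25: I4 EX
cycle 26: I4 WR R3
cycle 27: I5→AddU
cycle 28: I5 RO
cycle 30: I5 EX
cycle 31: I5 WR R3
cycle 32: I6→AddU
cycle 33: I6 RO
cycle 35: I6 EX
cycle 36: I6 WR R1

I2 = (2, 11, 13, 14)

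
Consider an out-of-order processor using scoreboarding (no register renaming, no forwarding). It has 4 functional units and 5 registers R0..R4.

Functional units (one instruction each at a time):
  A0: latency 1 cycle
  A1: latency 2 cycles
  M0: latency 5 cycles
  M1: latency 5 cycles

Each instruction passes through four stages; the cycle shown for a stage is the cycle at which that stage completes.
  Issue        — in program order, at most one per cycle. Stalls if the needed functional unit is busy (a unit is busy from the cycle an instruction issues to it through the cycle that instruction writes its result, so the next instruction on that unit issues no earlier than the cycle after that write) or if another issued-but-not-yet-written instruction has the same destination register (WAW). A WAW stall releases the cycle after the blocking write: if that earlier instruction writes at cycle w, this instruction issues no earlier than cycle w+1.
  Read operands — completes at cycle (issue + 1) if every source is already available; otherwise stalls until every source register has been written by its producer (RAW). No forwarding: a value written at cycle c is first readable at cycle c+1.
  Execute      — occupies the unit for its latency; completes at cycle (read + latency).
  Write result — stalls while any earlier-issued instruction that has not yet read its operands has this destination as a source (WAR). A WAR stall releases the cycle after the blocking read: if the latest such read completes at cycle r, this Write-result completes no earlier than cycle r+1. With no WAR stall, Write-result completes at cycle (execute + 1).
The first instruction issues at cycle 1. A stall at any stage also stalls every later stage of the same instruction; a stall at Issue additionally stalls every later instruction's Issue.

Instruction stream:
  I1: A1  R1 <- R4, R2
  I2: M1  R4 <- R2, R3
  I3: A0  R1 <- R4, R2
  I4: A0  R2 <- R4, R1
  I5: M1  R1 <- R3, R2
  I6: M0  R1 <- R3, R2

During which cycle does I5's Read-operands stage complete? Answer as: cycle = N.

cycle = 17

[I1] 1/2/4/5
[I2] 2/3/8/9
[I3] 6/10/11/12  (WAW R1: wait I1 write@5; RAW R4: wait I2 write@9)
[I4] 13/14/15/16  (struct: A0 busy until I3 writes@12)
[I5] 14/17/22/23  (RAW R2: wait I4 write@16)
[I6] 24/25/30/31  (WAW R1: wait I5 write@23)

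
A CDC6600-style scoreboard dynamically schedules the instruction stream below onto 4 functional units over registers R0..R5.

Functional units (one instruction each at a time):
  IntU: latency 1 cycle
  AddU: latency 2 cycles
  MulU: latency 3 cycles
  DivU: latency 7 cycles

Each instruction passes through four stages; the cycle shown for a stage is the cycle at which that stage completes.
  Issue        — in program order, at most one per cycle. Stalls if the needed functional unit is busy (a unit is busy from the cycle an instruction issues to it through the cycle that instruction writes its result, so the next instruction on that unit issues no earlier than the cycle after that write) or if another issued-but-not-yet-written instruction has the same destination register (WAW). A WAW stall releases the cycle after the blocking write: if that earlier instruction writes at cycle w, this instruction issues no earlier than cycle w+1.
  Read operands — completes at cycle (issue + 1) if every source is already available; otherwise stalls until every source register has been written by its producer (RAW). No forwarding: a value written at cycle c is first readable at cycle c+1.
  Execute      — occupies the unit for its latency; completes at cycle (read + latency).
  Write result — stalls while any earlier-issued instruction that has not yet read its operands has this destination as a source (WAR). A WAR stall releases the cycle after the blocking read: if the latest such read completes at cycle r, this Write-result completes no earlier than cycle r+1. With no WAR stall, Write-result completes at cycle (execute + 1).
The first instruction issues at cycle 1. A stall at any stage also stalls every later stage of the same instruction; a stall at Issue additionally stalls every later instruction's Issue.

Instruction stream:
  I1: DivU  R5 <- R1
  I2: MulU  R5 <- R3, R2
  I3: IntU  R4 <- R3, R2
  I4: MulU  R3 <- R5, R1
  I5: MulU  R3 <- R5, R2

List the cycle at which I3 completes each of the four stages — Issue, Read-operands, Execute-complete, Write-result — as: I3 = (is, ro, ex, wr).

I3 = (12, 13, 14, 15)

  I1 | 1 | 2 | 9 | 10
  I2 | 11 | 12 | 15 | 16   WAW R5: wait I1 write@10
  I3 | 12 | 13 | 14 | 15
  I4 | 17 | 18 | 21 | 22   struct: MulU busy until I2 writes@16
  I5 | 23 | 24 | 27 | 28   struct: MulU busy until I4 writes@22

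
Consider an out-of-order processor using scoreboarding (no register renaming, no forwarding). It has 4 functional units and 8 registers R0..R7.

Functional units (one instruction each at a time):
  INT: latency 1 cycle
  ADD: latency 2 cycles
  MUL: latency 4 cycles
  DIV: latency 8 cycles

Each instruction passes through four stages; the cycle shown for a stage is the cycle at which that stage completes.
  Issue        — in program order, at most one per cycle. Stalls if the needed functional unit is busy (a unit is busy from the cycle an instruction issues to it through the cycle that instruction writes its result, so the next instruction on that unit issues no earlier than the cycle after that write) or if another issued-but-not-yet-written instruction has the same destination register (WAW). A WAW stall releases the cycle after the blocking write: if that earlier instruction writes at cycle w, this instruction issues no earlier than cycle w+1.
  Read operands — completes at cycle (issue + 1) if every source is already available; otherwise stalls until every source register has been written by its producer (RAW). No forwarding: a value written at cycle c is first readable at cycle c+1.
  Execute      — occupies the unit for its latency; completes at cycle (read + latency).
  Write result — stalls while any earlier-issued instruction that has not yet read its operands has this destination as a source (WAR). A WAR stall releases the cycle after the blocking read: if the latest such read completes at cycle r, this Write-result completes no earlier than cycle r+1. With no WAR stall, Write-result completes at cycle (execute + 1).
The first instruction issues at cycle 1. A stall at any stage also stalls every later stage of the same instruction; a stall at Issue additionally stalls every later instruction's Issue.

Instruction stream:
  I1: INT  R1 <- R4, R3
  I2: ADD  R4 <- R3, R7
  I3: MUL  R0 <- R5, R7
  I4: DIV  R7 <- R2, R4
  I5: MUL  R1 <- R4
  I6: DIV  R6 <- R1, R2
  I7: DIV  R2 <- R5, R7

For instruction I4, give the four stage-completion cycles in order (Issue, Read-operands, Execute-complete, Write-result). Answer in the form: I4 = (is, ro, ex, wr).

I4 = (4, 7, 15, 16)

[1] I1 dispatched to INT
[2] I1 operands ready; I2 dispatched to ADD
[3] I1 complete; I2 operands ready; I3 dispatched to MUL
[4] R1←I1; I3 operands ready; I4 dispatched to DIV
[5] I2 complete
[6] R4←I2
[7] I4 operands ready
[8] I3 complete
[9] R0←I3
[10] I5 dispatched to MUL
[11] I5 operands ready
[15] I4 complete; I5 complete
[16] R7←I4; R1←I5
[17] I6 dispatched to DIV
[18] I6 operands ready
[26] I6 complete
[27] R6←I6
[28] I7 dispatched to DIV
[29] I7 operands ready
[37] I7 complete
[38] R2←I7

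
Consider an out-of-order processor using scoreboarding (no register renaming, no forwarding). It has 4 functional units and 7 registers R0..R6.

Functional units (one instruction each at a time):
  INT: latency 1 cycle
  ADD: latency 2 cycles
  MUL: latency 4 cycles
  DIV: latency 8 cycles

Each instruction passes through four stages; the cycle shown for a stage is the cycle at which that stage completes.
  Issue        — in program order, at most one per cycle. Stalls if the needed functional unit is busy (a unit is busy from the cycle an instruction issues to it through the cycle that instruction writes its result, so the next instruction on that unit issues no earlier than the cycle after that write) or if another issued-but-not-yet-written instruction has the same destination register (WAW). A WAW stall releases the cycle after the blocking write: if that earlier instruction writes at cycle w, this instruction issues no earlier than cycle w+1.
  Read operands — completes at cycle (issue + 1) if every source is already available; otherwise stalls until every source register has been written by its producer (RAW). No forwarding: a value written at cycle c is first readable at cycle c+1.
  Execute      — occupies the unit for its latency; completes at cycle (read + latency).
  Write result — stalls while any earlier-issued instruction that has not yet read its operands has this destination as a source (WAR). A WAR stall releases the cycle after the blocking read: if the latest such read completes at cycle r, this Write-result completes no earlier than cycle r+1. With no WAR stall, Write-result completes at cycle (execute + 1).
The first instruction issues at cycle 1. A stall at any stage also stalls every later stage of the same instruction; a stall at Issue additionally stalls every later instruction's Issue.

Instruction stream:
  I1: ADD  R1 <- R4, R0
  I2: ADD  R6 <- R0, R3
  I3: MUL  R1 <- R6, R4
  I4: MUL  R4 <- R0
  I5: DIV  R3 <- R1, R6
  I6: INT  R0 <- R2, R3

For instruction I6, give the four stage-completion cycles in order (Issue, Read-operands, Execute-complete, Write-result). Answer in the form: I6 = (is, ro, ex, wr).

I1: IS=1 RO=2 EX=4 WR=5
I2: IS=6 RO=7 EX=9 WR=10  [struct: ADD busy until I1 writes@5]
I3: IS=7 RO=11 EX=15 WR=16  [RAW R6: wait I2 write@10]
I4: IS=17 RO=18 EX=22 WR=23  [struct: MUL busy until I3 writes@16]
I5: IS=18 RO=19 EX=27 WR=28
I6: IS=19 RO=29 EX=30 WR=31  [RAW R3: wait I5 write@28]

I6 = (19, 29, 30, 31)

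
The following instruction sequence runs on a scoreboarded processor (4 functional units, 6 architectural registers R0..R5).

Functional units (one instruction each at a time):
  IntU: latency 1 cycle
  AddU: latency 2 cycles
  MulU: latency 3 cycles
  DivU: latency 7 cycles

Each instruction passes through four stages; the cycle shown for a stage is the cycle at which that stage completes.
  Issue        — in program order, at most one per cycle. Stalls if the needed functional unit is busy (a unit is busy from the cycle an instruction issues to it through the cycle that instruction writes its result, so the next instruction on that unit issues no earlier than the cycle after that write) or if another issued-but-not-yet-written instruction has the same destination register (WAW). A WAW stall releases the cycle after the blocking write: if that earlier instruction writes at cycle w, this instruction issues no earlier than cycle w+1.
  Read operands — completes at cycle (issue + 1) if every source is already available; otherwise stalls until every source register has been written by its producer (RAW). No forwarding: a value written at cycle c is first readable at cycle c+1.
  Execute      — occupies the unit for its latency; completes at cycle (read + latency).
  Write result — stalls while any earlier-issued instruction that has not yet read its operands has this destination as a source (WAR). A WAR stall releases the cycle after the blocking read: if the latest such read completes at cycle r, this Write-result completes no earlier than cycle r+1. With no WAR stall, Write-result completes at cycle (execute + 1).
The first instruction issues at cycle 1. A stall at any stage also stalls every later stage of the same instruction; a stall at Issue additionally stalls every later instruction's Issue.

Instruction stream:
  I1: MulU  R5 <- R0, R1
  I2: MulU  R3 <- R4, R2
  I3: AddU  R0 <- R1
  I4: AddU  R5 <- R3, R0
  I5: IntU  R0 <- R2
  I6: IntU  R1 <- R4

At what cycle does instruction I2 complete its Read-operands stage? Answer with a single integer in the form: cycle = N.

cycle = 8

t=1  I1 issues→MulU
t=2  I1 reads
t=5  I1 exec-done
t=6  I1 writes R5
t=7  I2 issues→MulU
t=8  I2 reads; I3 issues→AddU
t=9  I3 reads
t=11  I2 exec-done; I3 exec-done
t=12  I2 writes R3; I3 writes R0
t=13  I4 issues→AddU
t=14  I4 reads; I5 issues→IntU
t=15  I5 reads
t=16  I4 exec-done; I5 exec-done
t=17  I4 writes R5; I5 writes R0
t=18  I6 issues→IntU
t=19  I6 reads
t=20  I6 exec-done
t=21  I6 writes R1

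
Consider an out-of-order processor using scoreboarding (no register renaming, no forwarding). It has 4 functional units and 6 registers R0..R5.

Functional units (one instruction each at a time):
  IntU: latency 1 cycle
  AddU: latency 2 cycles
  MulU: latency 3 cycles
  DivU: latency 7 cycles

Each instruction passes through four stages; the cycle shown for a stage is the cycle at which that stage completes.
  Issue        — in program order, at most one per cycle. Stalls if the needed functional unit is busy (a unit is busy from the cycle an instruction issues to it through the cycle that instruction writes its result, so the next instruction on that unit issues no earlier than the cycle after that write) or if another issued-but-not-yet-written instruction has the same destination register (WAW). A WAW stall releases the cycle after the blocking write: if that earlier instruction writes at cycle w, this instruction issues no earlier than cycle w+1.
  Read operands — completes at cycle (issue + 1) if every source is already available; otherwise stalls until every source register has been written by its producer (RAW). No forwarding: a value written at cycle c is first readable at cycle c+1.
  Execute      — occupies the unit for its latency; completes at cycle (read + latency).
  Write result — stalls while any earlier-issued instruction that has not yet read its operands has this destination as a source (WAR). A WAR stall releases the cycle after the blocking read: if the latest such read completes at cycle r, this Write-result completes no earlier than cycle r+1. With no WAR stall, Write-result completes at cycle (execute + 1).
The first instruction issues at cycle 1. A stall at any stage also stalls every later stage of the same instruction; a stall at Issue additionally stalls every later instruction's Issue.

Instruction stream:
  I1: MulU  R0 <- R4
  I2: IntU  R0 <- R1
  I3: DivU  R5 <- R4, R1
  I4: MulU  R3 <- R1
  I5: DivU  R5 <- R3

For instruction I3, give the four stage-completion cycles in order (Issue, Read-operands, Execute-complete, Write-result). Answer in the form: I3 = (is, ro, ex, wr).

[1] I1 issues→MulU
[2] I1 reads
[5] I1 exec-done
[6] I1 writes R0
[7] I2 issues→IntU
[8] I2 reads; I3 issues→DivU
[9] I2 exec-done; I3 reads; I4 issues→MulU
[10] I2 writes R0; I4 reads
[13] I4 exec-done
[14] I4 writes R3
[16] I3 exec-done
[17] I3 writes R5
[18] I5 issues→DivU
[19] I5 reads
[26] I5 exec-done
[27] I5 writes R5

I3 = (8, 9, 16, 17)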